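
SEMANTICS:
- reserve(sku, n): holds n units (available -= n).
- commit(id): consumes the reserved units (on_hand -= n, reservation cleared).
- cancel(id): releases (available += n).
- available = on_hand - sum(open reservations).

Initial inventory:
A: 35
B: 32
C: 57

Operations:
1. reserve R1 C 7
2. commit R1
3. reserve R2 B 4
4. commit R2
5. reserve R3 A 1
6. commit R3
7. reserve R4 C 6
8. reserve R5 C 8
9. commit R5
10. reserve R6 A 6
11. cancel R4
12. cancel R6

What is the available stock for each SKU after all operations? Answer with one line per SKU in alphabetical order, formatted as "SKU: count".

Step 1: reserve R1 C 7 -> on_hand[A=35 B=32 C=57] avail[A=35 B=32 C=50] open={R1}
Step 2: commit R1 -> on_hand[A=35 B=32 C=50] avail[A=35 B=32 C=50] open={}
Step 3: reserve R2 B 4 -> on_hand[A=35 B=32 C=50] avail[A=35 B=28 C=50] open={R2}
Step 4: commit R2 -> on_hand[A=35 B=28 C=50] avail[A=35 B=28 C=50] open={}
Step 5: reserve R3 A 1 -> on_hand[A=35 B=28 C=50] avail[A=34 B=28 C=50] open={R3}
Step 6: commit R3 -> on_hand[A=34 B=28 C=50] avail[A=34 B=28 C=50] open={}
Step 7: reserve R4 C 6 -> on_hand[A=34 B=28 C=50] avail[A=34 B=28 C=44] open={R4}
Step 8: reserve R5 C 8 -> on_hand[A=34 B=28 C=50] avail[A=34 B=28 C=36] open={R4,R5}
Step 9: commit R5 -> on_hand[A=34 B=28 C=42] avail[A=34 B=28 C=36] open={R4}
Step 10: reserve R6 A 6 -> on_hand[A=34 B=28 C=42] avail[A=28 B=28 C=36] open={R4,R6}
Step 11: cancel R4 -> on_hand[A=34 B=28 C=42] avail[A=28 B=28 C=42] open={R6}
Step 12: cancel R6 -> on_hand[A=34 B=28 C=42] avail[A=34 B=28 C=42] open={}

Answer: A: 34
B: 28
C: 42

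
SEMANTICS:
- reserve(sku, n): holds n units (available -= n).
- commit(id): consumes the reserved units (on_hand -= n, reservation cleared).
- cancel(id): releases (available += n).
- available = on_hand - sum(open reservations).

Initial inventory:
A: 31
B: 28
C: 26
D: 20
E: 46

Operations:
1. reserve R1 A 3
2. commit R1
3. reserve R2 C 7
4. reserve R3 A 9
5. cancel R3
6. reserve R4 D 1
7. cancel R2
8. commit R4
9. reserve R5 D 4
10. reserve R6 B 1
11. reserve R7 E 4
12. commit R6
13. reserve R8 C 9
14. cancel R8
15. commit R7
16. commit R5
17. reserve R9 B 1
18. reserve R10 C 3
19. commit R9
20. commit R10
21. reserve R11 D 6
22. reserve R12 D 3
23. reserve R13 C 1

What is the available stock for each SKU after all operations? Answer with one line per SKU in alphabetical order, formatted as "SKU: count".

Answer: A: 28
B: 26
C: 22
D: 6
E: 42

Derivation:
Step 1: reserve R1 A 3 -> on_hand[A=31 B=28 C=26 D=20 E=46] avail[A=28 B=28 C=26 D=20 E=46] open={R1}
Step 2: commit R1 -> on_hand[A=28 B=28 C=26 D=20 E=46] avail[A=28 B=28 C=26 D=20 E=46] open={}
Step 3: reserve R2 C 7 -> on_hand[A=28 B=28 C=26 D=20 E=46] avail[A=28 B=28 C=19 D=20 E=46] open={R2}
Step 4: reserve R3 A 9 -> on_hand[A=28 B=28 C=26 D=20 E=46] avail[A=19 B=28 C=19 D=20 E=46] open={R2,R3}
Step 5: cancel R3 -> on_hand[A=28 B=28 C=26 D=20 E=46] avail[A=28 B=28 C=19 D=20 E=46] open={R2}
Step 6: reserve R4 D 1 -> on_hand[A=28 B=28 C=26 D=20 E=46] avail[A=28 B=28 C=19 D=19 E=46] open={R2,R4}
Step 7: cancel R2 -> on_hand[A=28 B=28 C=26 D=20 E=46] avail[A=28 B=28 C=26 D=19 E=46] open={R4}
Step 8: commit R4 -> on_hand[A=28 B=28 C=26 D=19 E=46] avail[A=28 B=28 C=26 D=19 E=46] open={}
Step 9: reserve R5 D 4 -> on_hand[A=28 B=28 C=26 D=19 E=46] avail[A=28 B=28 C=26 D=15 E=46] open={R5}
Step 10: reserve R6 B 1 -> on_hand[A=28 B=28 C=26 D=19 E=46] avail[A=28 B=27 C=26 D=15 E=46] open={R5,R6}
Step 11: reserve R7 E 4 -> on_hand[A=28 B=28 C=26 D=19 E=46] avail[A=28 B=27 C=26 D=15 E=42] open={R5,R6,R7}
Step 12: commit R6 -> on_hand[A=28 B=27 C=26 D=19 E=46] avail[A=28 B=27 C=26 D=15 E=42] open={R5,R7}
Step 13: reserve R8 C 9 -> on_hand[A=28 B=27 C=26 D=19 E=46] avail[A=28 B=27 C=17 D=15 E=42] open={R5,R7,R8}
Step 14: cancel R8 -> on_hand[A=28 B=27 C=26 D=19 E=46] avail[A=28 B=27 C=26 D=15 E=42] open={R5,R7}
Step 15: commit R7 -> on_hand[A=28 B=27 C=26 D=19 E=42] avail[A=28 B=27 C=26 D=15 E=42] open={R5}
Step 16: commit R5 -> on_hand[A=28 B=27 C=26 D=15 E=42] avail[A=28 B=27 C=26 D=15 E=42] open={}
Step 17: reserve R9 B 1 -> on_hand[A=28 B=27 C=26 D=15 E=42] avail[A=28 B=26 C=26 D=15 E=42] open={R9}
Step 18: reserve R10 C 3 -> on_hand[A=28 B=27 C=26 D=15 E=42] avail[A=28 B=26 C=23 D=15 E=42] open={R10,R9}
Step 19: commit R9 -> on_hand[A=28 B=26 C=26 D=15 E=42] avail[A=28 B=26 C=23 D=15 E=42] open={R10}
Step 20: commit R10 -> on_hand[A=28 B=26 C=23 D=15 E=42] avail[A=28 B=26 C=23 D=15 E=42] open={}
Step 21: reserve R11 D 6 -> on_hand[A=28 B=26 C=23 D=15 E=42] avail[A=28 B=26 C=23 D=9 E=42] open={R11}
Step 22: reserve R12 D 3 -> on_hand[A=28 B=26 C=23 D=15 E=42] avail[A=28 B=26 C=23 D=6 E=42] open={R11,R12}
Step 23: reserve R13 C 1 -> on_hand[A=28 B=26 C=23 D=15 E=42] avail[A=28 B=26 C=22 D=6 E=42] open={R11,R12,R13}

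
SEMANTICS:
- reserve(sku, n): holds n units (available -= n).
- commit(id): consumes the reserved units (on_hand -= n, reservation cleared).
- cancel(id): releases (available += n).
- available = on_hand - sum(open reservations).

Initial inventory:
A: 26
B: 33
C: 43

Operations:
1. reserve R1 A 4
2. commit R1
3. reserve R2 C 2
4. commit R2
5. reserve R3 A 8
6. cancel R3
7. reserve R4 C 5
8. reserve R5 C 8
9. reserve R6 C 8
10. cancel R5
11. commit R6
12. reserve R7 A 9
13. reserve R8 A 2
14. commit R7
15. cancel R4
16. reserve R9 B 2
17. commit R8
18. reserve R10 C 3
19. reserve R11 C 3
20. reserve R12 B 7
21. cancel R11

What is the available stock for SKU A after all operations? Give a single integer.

Answer: 11

Derivation:
Step 1: reserve R1 A 4 -> on_hand[A=26 B=33 C=43] avail[A=22 B=33 C=43] open={R1}
Step 2: commit R1 -> on_hand[A=22 B=33 C=43] avail[A=22 B=33 C=43] open={}
Step 3: reserve R2 C 2 -> on_hand[A=22 B=33 C=43] avail[A=22 B=33 C=41] open={R2}
Step 4: commit R2 -> on_hand[A=22 B=33 C=41] avail[A=22 B=33 C=41] open={}
Step 5: reserve R3 A 8 -> on_hand[A=22 B=33 C=41] avail[A=14 B=33 C=41] open={R3}
Step 6: cancel R3 -> on_hand[A=22 B=33 C=41] avail[A=22 B=33 C=41] open={}
Step 7: reserve R4 C 5 -> on_hand[A=22 B=33 C=41] avail[A=22 B=33 C=36] open={R4}
Step 8: reserve R5 C 8 -> on_hand[A=22 B=33 C=41] avail[A=22 B=33 C=28] open={R4,R5}
Step 9: reserve R6 C 8 -> on_hand[A=22 B=33 C=41] avail[A=22 B=33 C=20] open={R4,R5,R6}
Step 10: cancel R5 -> on_hand[A=22 B=33 C=41] avail[A=22 B=33 C=28] open={R4,R6}
Step 11: commit R6 -> on_hand[A=22 B=33 C=33] avail[A=22 B=33 C=28] open={R4}
Step 12: reserve R7 A 9 -> on_hand[A=22 B=33 C=33] avail[A=13 B=33 C=28] open={R4,R7}
Step 13: reserve R8 A 2 -> on_hand[A=22 B=33 C=33] avail[A=11 B=33 C=28] open={R4,R7,R8}
Step 14: commit R7 -> on_hand[A=13 B=33 C=33] avail[A=11 B=33 C=28] open={R4,R8}
Step 15: cancel R4 -> on_hand[A=13 B=33 C=33] avail[A=11 B=33 C=33] open={R8}
Step 16: reserve R9 B 2 -> on_hand[A=13 B=33 C=33] avail[A=11 B=31 C=33] open={R8,R9}
Step 17: commit R8 -> on_hand[A=11 B=33 C=33] avail[A=11 B=31 C=33] open={R9}
Step 18: reserve R10 C 3 -> on_hand[A=11 B=33 C=33] avail[A=11 B=31 C=30] open={R10,R9}
Step 19: reserve R11 C 3 -> on_hand[A=11 B=33 C=33] avail[A=11 B=31 C=27] open={R10,R11,R9}
Step 20: reserve R12 B 7 -> on_hand[A=11 B=33 C=33] avail[A=11 B=24 C=27] open={R10,R11,R12,R9}
Step 21: cancel R11 -> on_hand[A=11 B=33 C=33] avail[A=11 B=24 C=30] open={R10,R12,R9}
Final available[A] = 11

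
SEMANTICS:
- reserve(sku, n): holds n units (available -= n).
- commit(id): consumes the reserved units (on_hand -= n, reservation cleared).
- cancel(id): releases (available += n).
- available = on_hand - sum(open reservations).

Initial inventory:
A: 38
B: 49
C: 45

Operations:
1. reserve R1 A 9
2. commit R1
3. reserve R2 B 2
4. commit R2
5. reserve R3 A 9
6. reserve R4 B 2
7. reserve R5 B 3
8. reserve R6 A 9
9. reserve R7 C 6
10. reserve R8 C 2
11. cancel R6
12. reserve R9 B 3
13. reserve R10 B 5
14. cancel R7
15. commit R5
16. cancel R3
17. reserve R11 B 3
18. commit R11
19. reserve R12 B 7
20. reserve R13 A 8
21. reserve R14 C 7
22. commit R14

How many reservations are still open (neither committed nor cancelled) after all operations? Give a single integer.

Step 1: reserve R1 A 9 -> on_hand[A=38 B=49 C=45] avail[A=29 B=49 C=45] open={R1}
Step 2: commit R1 -> on_hand[A=29 B=49 C=45] avail[A=29 B=49 C=45] open={}
Step 3: reserve R2 B 2 -> on_hand[A=29 B=49 C=45] avail[A=29 B=47 C=45] open={R2}
Step 4: commit R2 -> on_hand[A=29 B=47 C=45] avail[A=29 B=47 C=45] open={}
Step 5: reserve R3 A 9 -> on_hand[A=29 B=47 C=45] avail[A=20 B=47 C=45] open={R3}
Step 6: reserve R4 B 2 -> on_hand[A=29 B=47 C=45] avail[A=20 B=45 C=45] open={R3,R4}
Step 7: reserve R5 B 3 -> on_hand[A=29 B=47 C=45] avail[A=20 B=42 C=45] open={R3,R4,R5}
Step 8: reserve R6 A 9 -> on_hand[A=29 B=47 C=45] avail[A=11 B=42 C=45] open={R3,R4,R5,R6}
Step 9: reserve R7 C 6 -> on_hand[A=29 B=47 C=45] avail[A=11 B=42 C=39] open={R3,R4,R5,R6,R7}
Step 10: reserve R8 C 2 -> on_hand[A=29 B=47 C=45] avail[A=11 B=42 C=37] open={R3,R4,R5,R6,R7,R8}
Step 11: cancel R6 -> on_hand[A=29 B=47 C=45] avail[A=20 B=42 C=37] open={R3,R4,R5,R7,R8}
Step 12: reserve R9 B 3 -> on_hand[A=29 B=47 C=45] avail[A=20 B=39 C=37] open={R3,R4,R5,R7,R8,R9}
Step 13: reserve R10 B 5 -> on_hand[A=29 B=47 C=45] avail[A=20 B=34 C=37] open={R10,R3,R4,R5,R7,R8,R9}
Step 14: cancel R7 -> on_hand[A=29 B=47 C=45] avail[A=20 B=34 C=43] open={R10,R3,R4,R5,R8,R9}
Step 15: commit R5 -> on_hand[A=29 B=44 C=45] avail[A=20 B=34 C=43] open={R10,R3,R4,R8,R9}
Step 16: cancel R3 -> on_hand[A=29 B=44 C=45] avail[A=29 B=34 C=43] open={R10,R4,R8,R9}
Step 17: reserve R11 B 3 -> on_hand[A=29 B=44 C=45] avail[A=29 B=31 C=43] open={R10,R11,R4,R8,R9}
Step 18: commit R11 -> on_hand[A=29 B=41 C=45] avail[A=29 B=31 C=43] open={R10,R4,R8,R9}
Step 19: reserve R12 B 7 -> on_hand[A=29 B=41 C=45] avail[A=29 B=24 C=43] open={R10,R12,R4,R8,R9}
Step 20: reserve R13 A 8 -> on_hand[A=29 B=41 C=45] avail[A=21 B=24 C=43] open={R10,R12,R13,R4,R8,R9}
Step 21: reserve R14 C 7 -> on_hand[A=29 B=41 C=45] avail[A=21 B=24 C=36] open={R10,R12,R13,R14,R4,R8,R9}
Step 22: commit R14 -> on_hand[A=29 B=41 C=38] avail[A=21 B=24 C=36] open={R10,R12,R13,R4,R8,R9}
Open reservations: ['R10', 'R12', 'R13', 'R4', 'R8', 'R9'] -> 6

Answer: 6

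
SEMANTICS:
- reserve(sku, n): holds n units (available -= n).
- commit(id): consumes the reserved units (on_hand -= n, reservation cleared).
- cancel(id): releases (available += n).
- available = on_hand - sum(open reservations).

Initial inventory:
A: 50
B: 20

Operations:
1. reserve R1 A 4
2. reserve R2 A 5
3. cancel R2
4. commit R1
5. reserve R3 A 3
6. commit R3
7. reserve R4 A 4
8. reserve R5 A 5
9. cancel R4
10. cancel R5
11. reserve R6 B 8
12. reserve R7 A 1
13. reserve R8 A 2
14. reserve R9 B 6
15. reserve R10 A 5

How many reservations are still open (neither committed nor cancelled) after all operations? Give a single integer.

Step 1: reserve R1 A 4 -> on_hand[A=50 B=20] avail[A=46 B=20] open={R1}
Step 2: reserve R2 A 5 -> on_hand[A=50 B=20] avail[A=41 B=20] open={R1,R2}
Step 3: cancel R2 -> on_hand[A=50 B=20] avail[A=46 B=20] open={R1}
Step 4: commit R1 -> on_hand[A=46 B=20] avail[A=46 B=20] open={}
Step 5: reserve R3 A 3 -> on_hand[A=46 B=20] avail[A=43 B=20] open={R3}
Step 6: commit R3 -> on_hand[A=43 B=20] avail[A=43 B=20] open={}
Step 7: reserve R4 A 4 -> on_hand[A=43 B=20] avail[A=39 B=20] open={R4}
Step 8: reserve R5 A 5 -> on_hand[A=43 B=20] avail[A=34 B=20] open={R4,R5}
Step 9: cancel R4 -> on_hand[A=43 B=20] avail[A=38 B=20] open={R5}
Step 10: cancel R5 -> on_hand[A=43 B=20] avail[A=43 B=20] open={}
Step 11: reserve R6 B 8 -> on_hand[A=43 B=20] avail[A=43 B=12] open={R6}
Step 12: reserve R7 A 1 -> on_hand[A=43 B=20] avail[A=42 B=12] open={R6,R7}
Step 13: reserve R8 A 2 -> on_hand[A=43 B=20] avail[A=40 B=12] open={R6,R7,R8}
Step 14: reserve R9 B 6 -> on_hand[A=43 B=20] avail[A=40 B=6] open={R6,R7,R8,R9}
Step 15: reserve R10 A 5 -> on_hand[A=43 B=20] avail[A=35 B=6] open={R10,R6,R7,R8,R9}
Open reservations: ['R10', 'R6', 'R7', 'R8', 'R9'] -> 5

Answer: 5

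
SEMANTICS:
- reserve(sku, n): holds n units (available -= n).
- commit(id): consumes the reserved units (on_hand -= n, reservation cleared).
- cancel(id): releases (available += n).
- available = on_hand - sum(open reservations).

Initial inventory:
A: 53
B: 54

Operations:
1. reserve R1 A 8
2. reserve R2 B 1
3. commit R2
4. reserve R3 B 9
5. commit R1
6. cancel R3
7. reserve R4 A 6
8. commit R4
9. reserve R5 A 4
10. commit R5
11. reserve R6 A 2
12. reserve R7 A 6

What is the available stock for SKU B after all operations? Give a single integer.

Answer: 53

Derivation:
Step 1: reserve R1 A 8 -> on_hand[A=53 B=54] avail[A=45 B=54] open={R1}
Step 2: reserve R2 B 1 -> on_hand[A=53 B=54] avail[A=45 B=53] open={R1,R2}
Step 3: commit R2 -> on_hand[A=53 B=53] avail[A=45 B=53] open={R1}
Step 4: reserve R3 B 9 -> on_hand[A=53 B=53] avail[A=45 B=44] open={R1,R3}
Step 5: commit R1 -> on_hand[A=45 B=53] avail[A=45 B=44] open={R3}
Step 6: cancel R3 -> on_hand[A=45 B=53] avail[A=45 B=53] open={}
Step 7: reserve R4 A 6 -> on_hand[A=45 B=53] avail[A=39 B=53] open={R4}
Step 8: commit R4 -> on_hand[A=39 B=53] avail[A=39 B=53] open={}
Step 9: reserve R5 A 4 -> on_hand[A=39 B=53] avail[A=35 B=53] open={R5}
Step 10: commit R5 -> on_hand[A=35 B=53] avail[A=35 B=53] open={}
Step 11: reserve R6 A 2 -> on_hand[A=35 B=53] avail[A=33 B=53] open={R6}
Step 12: reserve R7 A 6 -> on_hand[A=35 B=53] avail[A=27 B=53] open={R6,R7}
Final available[B] = 53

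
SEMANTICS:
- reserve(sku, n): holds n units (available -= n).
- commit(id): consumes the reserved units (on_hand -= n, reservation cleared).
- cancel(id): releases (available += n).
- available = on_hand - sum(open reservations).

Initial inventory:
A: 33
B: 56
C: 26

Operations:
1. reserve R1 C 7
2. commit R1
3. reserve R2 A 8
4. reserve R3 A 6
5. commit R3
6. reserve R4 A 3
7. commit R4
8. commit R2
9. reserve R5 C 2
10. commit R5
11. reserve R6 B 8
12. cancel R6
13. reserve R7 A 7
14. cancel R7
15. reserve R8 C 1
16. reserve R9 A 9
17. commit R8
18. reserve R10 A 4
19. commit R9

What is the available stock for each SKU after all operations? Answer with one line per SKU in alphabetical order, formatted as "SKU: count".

Answer: A: 3
B: 56
C: 16

Derivation:
Step 1: reserve R1 C 7 -> on_hand[A=33 B=56 C=26] avail[A=33 B=56 C=19] open={R1}
Step 2: commit R1 -> on_hand[A=33 B=56 C=19] avail[A=33 B=56 C=19] open={}
Step 3: reserve R2 A 8 -> on_hand[A=33 B=56 C=19] avail[A=25 B=56 C=19] open={R2}
Step 4: reserve R3 A 6 -> on_hand[A=33 B=56 C=19] avail[A=19 B=56 C=19] open={R2,R3}
Step 5: commit R3 -> on_hand[A=27 B=56 C=19] avail[A=19 B=56 C=19] open={R2}
Step 6: reserve R4 A 3 -> on_hand[A=27 B=56 C=19] avail[A=16 B=56 C=19] open={R2,R4}
Step 7: commit R4 -> on_hand[A=24 B=56 C=19] avail[A=16 B=56 C=19] open={R2}
Step 8: commit R2 -> on_hand[A=16 B=56 C=19] avail[A=16 B=56 C=19] open={}
Step 9: reserve R5 C 2 -> on_hand[A=16 B=56 C=19] avail[A=16 B=56 C=17] open={R5}
Step 10: commit R5 -> on_hand[A=16 B=56 C=17] avail[A=16 B=56 C=17] open={}
Step 11: reserve R6 B 8 -> on_hand[A=16 B=56 C=17] avail[A=16 B=48 C=17] open={R6}
Step 12: cancel R6 -> on_hand[A=16 B=56 C=17] avail[A=16 B=56 C=17] open={}
Step 13: reserve R7 A 7 -> on_hand[A=16 B=56 C=17] avail[A=9 B=56 C=17] open={R7}
Step 14: cancel R7 -> on_hand[A=16 B=56 C=17] avail[A=16 B=56 C=17] open={}
Step 15: reserve R8 C 1 -> on_hand[A=16 B=56 C=17] avail[A=16 B=56 C=16] open={R8}
Step 16: reserve R9 A 9 -> on_hand[A=16 B=56 C=17] avail[A=7 B=56 C=16] open={R8,R9}
Step 17: commit R8 -> on_hand[A=16 B=56 C=16] avail[A=7 B=56 C=16] open={R9}
Step 18: reserve R10 A 4 -> on_hand[A=16 B=56 C=16] avail[A=3 B=56 C=16] open={R10,R9}
Step 19: commit R9 -> on_hand[A=7 B=56 C=16] avail[A=3 B=56 C=16] open={R10}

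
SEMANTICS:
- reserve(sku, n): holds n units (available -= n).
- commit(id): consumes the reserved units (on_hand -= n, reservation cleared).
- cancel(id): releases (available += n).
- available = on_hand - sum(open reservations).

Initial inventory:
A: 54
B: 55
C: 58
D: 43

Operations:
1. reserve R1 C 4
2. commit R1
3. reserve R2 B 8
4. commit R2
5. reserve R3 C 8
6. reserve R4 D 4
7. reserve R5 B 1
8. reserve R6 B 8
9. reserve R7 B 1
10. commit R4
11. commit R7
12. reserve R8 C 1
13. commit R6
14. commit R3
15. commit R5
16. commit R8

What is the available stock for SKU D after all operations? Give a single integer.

Answer: 39

Derivation:
Step 1: reserve R1 C 4 -> on_hand[A=54 B=55 C=58 D=43] avail[A=54 B=55 C=54 D=43] open={R1}
Step 2: commit R1 -> on_hand[A=54 B=55 C=54 D=43] avail[A=54 B=55 C=54 D=43] open={}
Step 3: reserve R2 B 8 -> on_hand[A=54 B=55 C=54 D=43] avail[A=54 B=47 C=54 D=43] open={R2}
Step 4: commit R2 -> on_hand[A=54 B=47 C=54 D=43] avail[A=54 B=47 C=54 D=43] open={}
Step 5: reserve R3 C 8 -> on_hand[A=54 B=47 C=54 D=43] avail[A=54 B=47 C=46 D=43] open={R3}
Step 6: reserve R4 D 4 -> on_hand[A=54 B=47 C=54 D=43] avail[A=54 B=47 C=46 D=39] open={R3,R4}
Step 7: reserve R5 B 1 -> on_hand[A=54 B=47 C=54 D=43] avail[A=54 B=46 C=46 D=39] open={R3,R4,R5}
Step 8: reserve R6 B 8 -> on_hand[A=54 B=47 C=54 D=43] avail[A=54 B=38 C=46 D=39] open={R3,R4,R5,R6}
Step 9: reserve R7 B 1 -> on_hand[A=54 B=47 C=54 D=43] avail[A=54 B=37 C=46 D=39] open={R3,R4,R5,R6,R7}
Step 10: commit R4 -> on_hand[A=54 B=47 C=54 D=39] avail[A=54 B=37 C=46 D=39] open={R3,R5,R6,R7}
Step 11: commit R7 -> on_hand[A=54 B=46 C=54 D=39] avail[A=54 B=37 C=46 D=39] open={R3,R5,R6}
Step 12: reserve R8 C 1 -> on_hand[A=54 B=46 C=54 D=39] avail[A=54 B=37 C=45 D=39] open={R3,R5,R6,R8}
Step 13: commit R6 -> on_hand[A=54 B=38 C=54 D=39] avail[A=54 B=37 C=45 D=39] open={R3,R5,R8}
Step 14: commit R3 -> on_hand[A=54 B=38 C=46 D=39] avail[A=54 B=37 C=45 D=39] open={R5,R8}
Step 15: commit R5 -> on_hand[A=54 B=37 C=46 D=39] avail[A=54 B=37 C=45 D=39] open={R8}
Step 16: commit R8 -> on_hand[A=54 B=37 C=45 D=39] avail[A=54 B=37 C=45 D=39] open={}
Final available[D] = 39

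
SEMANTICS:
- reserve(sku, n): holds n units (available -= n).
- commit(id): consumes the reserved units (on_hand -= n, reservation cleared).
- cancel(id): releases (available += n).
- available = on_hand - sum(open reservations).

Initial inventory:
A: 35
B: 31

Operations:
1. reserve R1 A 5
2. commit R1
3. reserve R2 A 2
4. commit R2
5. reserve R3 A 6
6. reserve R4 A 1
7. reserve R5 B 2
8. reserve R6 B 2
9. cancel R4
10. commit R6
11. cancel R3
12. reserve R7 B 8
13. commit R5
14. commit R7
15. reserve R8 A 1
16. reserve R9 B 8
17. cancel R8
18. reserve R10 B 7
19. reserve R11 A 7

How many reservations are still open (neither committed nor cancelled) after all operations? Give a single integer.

Answer: 3

Derivation:
Step 1: reserve R1 A 5 -> on_hand[A=35 B=31] avail[A=30 B=31] open={R1}
Step 2: commit R1 -> on_hand[A=30 B=31] avail[A=30 B=31] open={}
Step 3: reserve R2 A 2 -> on_hand[A=30 B=31] avail[A=28 B=31] open={R2}
Step 4: commit R2 -> on_hand[A=28 B=31] avail[A=28 B=31] open={}
Step 5: reserve R3 A 6 -> on_hand[A=28 B=31] avail[A=22 B=31] open={R3}
Step 6: reserve R4 A 1 -> on_hand[A=28 B=31] avail[A=21 B=31] open={R3,R4}
Step 7: reserve R5 B 2 -> on_hand[A=28 B=31] avail[A=21 B=29] open={R3,R4,R5}
Step 8: reserve R6 B 2 -> on_hand[A=28 B=31] avail[A=21 B=27] open={R3,R4,R5,R6}
Step 9: cancel R4 -> on_hand[A=28 B=31] avail[A=22 B=27] open={R3,R5,R6}
Step 10: commit R6 -> on_hand[A=28 B=29] avail[A=22 B=27] open={R3,R5}
Step 11: cancel R3 -> on_hand[A=28 B=29] avail[A=28 B=27] open={R5}
Step 12: reserve R7 B 8 -> on_hand[A=28 B=29] avail[A=28 B=19] open={R5,R7}
Step 13: commit R5 -> on_hand[A=28 B=27] avail[A=28 B=19] open={R7}
Step 14: commit R7 -> on_hand[A=28 B=19] avail[A=28 B=19] open={}
Step 15: reserve R8 A 1 -> on_hand[A=28 B=19] avail[A=27 B=19] open={R8}
Step 16: reserve R9 B 8 -> on_hand[A=28 B=19] avail[A=27 B=11] open={R8,R9}
Step 17: cancel R8 -> on_hand[A=28 B=19] avail[A=28 B=11] open={R9}
Step 18: reserve R10 B 7 -> on_hand[A=28 B=19] avail[A=28 B=4] open={R10,R9}
Step 19: reserve R11 A 7 -> on_hand[A=28 B=19] avail[A=21 B=4] open={R10,R11,R9}
Open reservations: ['R10', 'R11', 'R9'] -> 3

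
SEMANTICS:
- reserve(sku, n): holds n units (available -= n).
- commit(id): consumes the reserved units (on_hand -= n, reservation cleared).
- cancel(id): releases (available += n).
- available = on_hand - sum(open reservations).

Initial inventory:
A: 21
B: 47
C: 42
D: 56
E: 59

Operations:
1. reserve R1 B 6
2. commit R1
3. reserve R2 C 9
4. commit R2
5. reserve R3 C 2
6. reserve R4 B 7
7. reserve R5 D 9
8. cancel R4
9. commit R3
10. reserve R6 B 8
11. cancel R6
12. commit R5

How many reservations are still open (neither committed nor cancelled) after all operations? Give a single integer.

Answer: 0

Derivation:
Step 1: reserve R1 B 6 -> on_hand[A=21 B=47 C=42 D=56 E=59] avail[A=21 B=41 C=42 D=56 E=59] open={R1}
Step 2: commit R1 -> on_hand[A=21 B=41 C=42 D=56 E=59] avail[A=21 B=41 C=42 D=56 E=59] open={}
Step 3: reserve R2 C 9 -> on_hand[A=21 B=41 C=42 D=56 E=59] avail[A=21 B=41 C=33 D=56 E=59] open={R2}
Step 4: commit R2 -> on_hand[A=21 B=41 C=33 D=56 E=59] avail[A=21 B=41 C=33 D=56 E=59] open={}
Step 5: reserve R3 C 2 -> on_hand[A=21 B=41 C=33 D=56 E=59] avail[A=21 B=41 C=31 D=56 E=59] open={R3}
Step 6: reserve R4 B 7 -> on_hand[A=21 B=41 C=33 D=56 E=59] avail[A=21 B=34 C=31 D=56 E=59] open={R3,R4}
Step 7: reserve R5 D 9 -> on_hand[A=21 B=41 C=33 D=56 E=59] avail[A=21 B=34 C=31 D=47 E=59] open={R3,R4,R5}
Step 8: cancel R4 -> on_hand[A=21 B=41 C=33 D=56 E=59] avail[A=21 B=41 C=31 D=47 E=59] open={R3,R5}
Step 9: commit R3 -> on_hand[A=21 B=41 C=31 D=56 E=59] avail[A=21 B=41 C=31 D=47 E=59] open={R5}
Step 10: reserve R6 B 8 -> on_hand[A=21 B=41 C=31 D=56 E=59] avail[A=21 B=33 C=31 D=47 E=59] open={R5,R6}
Step 11: cancel R6 -> on_hand[A=21 B=41 C=31 D=56 E=59] avail[A=21 B=41 C=31 D=47 E=59] open={R5}
Step 12: commit R5 -> on_hand[A=21 B=41 C=31 D=47 E=59] avail[A=21 B=41 C=31 D=47 E=59] open={}
Open reservations: [] -> 0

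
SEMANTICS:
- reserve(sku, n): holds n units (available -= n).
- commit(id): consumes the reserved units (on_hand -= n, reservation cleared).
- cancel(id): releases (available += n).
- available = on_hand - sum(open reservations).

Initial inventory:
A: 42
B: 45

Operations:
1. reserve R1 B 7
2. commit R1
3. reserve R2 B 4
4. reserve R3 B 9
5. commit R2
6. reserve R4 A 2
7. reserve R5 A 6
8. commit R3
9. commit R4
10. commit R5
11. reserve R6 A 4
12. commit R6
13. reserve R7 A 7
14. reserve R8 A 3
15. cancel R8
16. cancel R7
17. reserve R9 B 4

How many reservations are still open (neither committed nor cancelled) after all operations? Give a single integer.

Answer: 1

Derivation:
Step 1: reserve R1 B 7 -> on_hand[A=42 B=45] avail[A=42 B=38] open={R1}
Step 2: commit R1 -> on_hand[A=42 B=38] avail[A=42 B=38] open={}
Step 3: reserve R2 B 4 -> on_hand[A=42 B=38] avail[A=42 B=34] open={R2}
Step 4: reserve R3 B 9 -> on_hand[A=42 B=38] avail[A=42 B=25] open={R2,R3}
Step 5: commit R2 -> on_hand[A=42 B=34] avail[A=42 B=25] open={R3}
Step 6: reserve R4 A 2 -> on_hand[A=42 B=34] avail[A=40 B=25] open={R3,R4}
Step 7: reserve R5 A 6 -> on_hand[A=42 B=34] avail[A=34 B=25] open={R3,R4,R5}
Step 8: commit R3 -> on_hand[A=42 B=25] avail[A=34 B=25] open={R4,R5}
Step 9: commit R4 -> on_hand[A=40 B=25] avail[A=34 B=25] open={R5}
Step 10: commit R5 -> on_hand[A=34 B=25] avail[A=34 B=25] open={}
Step 11: reserve R6 A 4 -> on_hand[A=34 B=25] avail[A=30 B=25] open={R6}
Step 12: commit R6 -> on_hand[A=30 B=25] avail[A=30 B=25] open={}
Step 13: reserve R7 A 7 -> on_hand[A=30 B=25] avail[A=23 B=25] open={R7}
Step 14: reserve R8 A 3 -> on_hand[A=30 B=25] avail[A=20 B=25] open={R7,R8}
Step 15: cancel R8 -> on_hand[A=30 B=25] avail[A=23 B=25] open={R7}
Step 16: cancel R7 -> on_hand[A=30 B=25] avail[A=30 B=25] open={}
Step 17: reserve R9 B 4 -> on_hand[A=30 B=25] avail[A=30 B=21] open={R9}
Open reservations: ['R9'] -> 1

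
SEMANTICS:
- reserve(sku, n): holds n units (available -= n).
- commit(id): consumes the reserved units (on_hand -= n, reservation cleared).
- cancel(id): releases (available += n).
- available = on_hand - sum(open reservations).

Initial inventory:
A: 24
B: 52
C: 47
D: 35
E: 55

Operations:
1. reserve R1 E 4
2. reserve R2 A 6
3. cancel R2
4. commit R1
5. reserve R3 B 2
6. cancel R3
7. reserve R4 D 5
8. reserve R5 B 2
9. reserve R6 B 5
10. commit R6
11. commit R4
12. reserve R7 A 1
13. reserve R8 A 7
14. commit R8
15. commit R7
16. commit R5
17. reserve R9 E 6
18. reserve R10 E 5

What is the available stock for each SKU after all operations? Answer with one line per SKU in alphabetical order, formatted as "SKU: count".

Answer: A: 16
B: 45
C: 47
D: 30
E: 40

Derivation:
Step 1: reserve R1 E 4 -> on_hand[A=24 B=52 C=47 D=35 E=55] avail[A=24 B=52 C=47 D=35 E=51] open={R1}
Step 2: reserve R2 A 6 -> on_hand[A=24 B=52 C=47 D=35 E=55] avail[A=18 B=52 C=47 D=35 E=51] open={R1,R2}
Step 3: cancel R2 -> on_hand[A=24 B=52 C=47 D=35 E=55] avail[A=24 B=52 C=47 D=35 E=51] open={R1}
Step 4: commit R1 -> on_hand[A=24 B=52 C=47 D=35 E=51] avail[A=24 B=52 C=47 D=35 E=51] open={}
Step 5: reserve R3 B 2 -> on_hand[A=24 B=52 C=47 D=35 E=51] avail[A=24 B=50 C=47 D=35 E=51] open={R3}
Step 6: cancel R3 -> on_hand[A=24 B=52 C=47 D=35 E=51] avail[A=24 B=52 C=47 D=35 E=51] open={}
Step 7: reserve R4 D 5 -> on_hand[A=24 B=52 C=47 D=35 E=51] avail[A=24 B=52 C=47 D=30 E=51] open={R4}
Step 8: reserve R5 B 2 -> on_hand[A=24 B=52 C=47 D=35 E=51] avail[A=24 B=50 C=47 D=30 E=51] open={R4,R5}
Step 9: reserve R6 B 5 -> on_hand[A=24 B=52 C=47 D=35 E=51] avail[A=24 B=45 C=47 D=30 E=51] open={R4,R5,R6}
Step 10: commit R6 -> on_hand[A=24 B=47 C=47 D=35 E=51] avail[A=24 B=45 C=47 D=30 E=51] open={R4,R5}
Step 11: commit R4 -> on_hand[A=24 B=47 C=47 D=30 E=51] avail[A=24 B=45 C=47 D=30 E=51] open={R5}
Step 12: reserve R7 A 1 -> on_hand[A=24 B=47 C=47 D=30 E=51] avail[A=23 B=45 C=47 D=30 E=51] open={R5,R7}
Step 13: reserve R8 A 7 -> on_hand[A=24 B=47 C=47 D=30 E=51] avail[A=16 B=45 C=47 D=30 E=51] open={R5,R7,R8}
Step 14: commit R8 -> on_hand[A=17 B=47 C=47 D=30 E=51] avail[A=16 B=45 C=47 D=30 E=51] open={R5,R7}
Step 15: commit R7 -> on_hand[A=16 B=47 C=47 D=30 E=51] avail[A=16 B=45 C=47 D=30 E=51] open={R5}
Step 16: commit R5 -> on_hand[A=16 B=45 C=47 D=30 E=51] avail[A=16 B=45 C=47 D=30 E=51] open={}
Step 17: reserve R9 E 6 -> on_hand[A=16 B=45 C=47 D=30 E=51] avail[A=16 B=45 C=47 D=30 E=45] open={R9}
Step 18: reserve R10 E 5 -> on_hand[A=16 B=45 C=47 D=30 E=51] avail[A=16 B=45 C=47 D=30 E=40] open={R10,R9}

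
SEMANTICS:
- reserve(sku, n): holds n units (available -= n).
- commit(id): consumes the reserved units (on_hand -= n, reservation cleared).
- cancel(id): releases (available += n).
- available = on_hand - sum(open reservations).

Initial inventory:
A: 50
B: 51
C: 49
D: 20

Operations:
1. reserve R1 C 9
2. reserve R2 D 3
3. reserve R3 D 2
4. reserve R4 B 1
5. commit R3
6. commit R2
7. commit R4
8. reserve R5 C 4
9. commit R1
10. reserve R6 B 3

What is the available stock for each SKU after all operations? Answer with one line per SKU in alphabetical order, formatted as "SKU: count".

Step 1: reserve R1 C 9 -> on_hand[A=50 B=51 C=49 D=20] avail[A=50 B=51 C=40 D=20] open={R1}
Step 2: reserve R2 D 3 -> on_hand[A=50 B=51 C=49 D=20] avail[A=50 B=51 C=40 D=17] open={R1,R2}
Step 3: reserve R3 D 2 -> on_hand[A=50 B=51 C=49 D=20] avail[A=50 B=51 C=40 D=15] open={R1,R2,R3}
Step 4: reserve R4 B 1 -> on_hand[A=50 B=51 C=49 D=20] avail[A=50 B=50 C=40 D=15] open={R1,R2,R3,R4}
Step 5: commit R3 -> on_hand[A=50 B=51 C=49 D=18] avail[A=50 B=50 C=40 D=15] open={R1,R2,R4}
Step 6: commit R2 -> on_hand[A=50 B=51 C=49 D=15] avail[A=50 B=50 C=40 D=15] open={R1,R4}
Step 7: commit R4 -> on_hand[A=50 B=50 C=49 D=15] avail[A=50 B=50 C=40 D=15] open={R1}
Step 8: reserve R5 C 4 -> on_hand[A=50 B=50 C=49 D=15] avail[A=50 B=50 C=36 D=15] open={R1,R5}
Step 9: commit R1 -> on_hand[A=50 B=50 C=40 D=15] avail[A=50 B=50 C=36 D=15] open={R5}
Step 10: reserve R6 B 3 -> on_hand[A=50 B=50 C=40 D=15] avail[A=50 B=47 C=36 D=15] open={R5,R6}

Answer: A: 50
B: 47
C: 36
D: 15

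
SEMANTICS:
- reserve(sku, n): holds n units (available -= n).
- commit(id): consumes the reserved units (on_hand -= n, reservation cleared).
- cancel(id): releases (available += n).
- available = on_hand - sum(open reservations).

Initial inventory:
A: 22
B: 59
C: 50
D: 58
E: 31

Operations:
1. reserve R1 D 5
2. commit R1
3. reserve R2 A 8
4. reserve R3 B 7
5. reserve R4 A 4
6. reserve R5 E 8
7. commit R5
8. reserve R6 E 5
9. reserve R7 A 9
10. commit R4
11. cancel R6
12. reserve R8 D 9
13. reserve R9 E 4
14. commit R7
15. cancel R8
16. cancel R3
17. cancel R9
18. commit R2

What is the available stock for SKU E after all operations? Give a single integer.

Step 1: reserve R1 D 5 -> on_hand[A=22 B=59 C=50 D=58 E=31] avail[A=22 B=59 C=50 D=53 E=31] open={R1}
Step 2: commit R1 -> on_hand[A=22 B=59 C=50 D=53 E=31] avail[A=22 B=59 C=50 D=53 E=31] open={}
Step 3: reserve R2 A 8 -> on_hand[A=22 B=59 C=50 D=53 E=31] avail[A=14 B=59 C=50 D=53 E=31] open={R2}
Step 4: reserve R3 B 7 -> on_hand[A=22 B=59 C=50 D=53 E=31] avail[A=14 B=52 C=50 D=53 E=31] open={R2,R3}
Step 5: reserve R4 A 4 -> on_hand[A=22 B=59 C=50 D=53 E=31] avail[A=10 B=52 C=50 D=53 E=31] open={R2,R3,R4}
Step 6: reserve R5 E 8 -> on_hand[A=22 B=59 C=50 D=53 E=31] avail[A=10 B=52 C=50 D=53 E=23] open={R2,R3,R4,R5}
Step 7: commit R5 -> on_hand[A=22 B=59 C=50 D=53 E=23] avail[A=10 B=52 C=50 D=53 E=23] open={R2,R3,R4}
Step 8: reserve R6 E 5 -> on_hand[A=22 B=59 C=50 D=53 E=23] avail[A=10 B=52 C=50 D=53 E=18] open={R2,R3,R4,R6}
Step 9: reserve R7 A 9 -> on_hand[A=22 B=59 C=50 D=53 E=23] avail[A=1 B=52 C=50 D=53 E=18] open={R2,R3,R4,R6,R7}
Step 10: commit R4 -> on_hand[A=18 B=59 C=50 D=53 E=23] avail[A=1 B=52 C=50 D=53 E=18] open={R2,R3,R6,R7}
Step 11: cancel R6 -> on_hand[A=18 B=59 C=50 D=53 E=23] avail[A=1 B=52 C=50 D=53 E=23] open={R2,R3,R7}
Step 12: reserve R8 D 9 -> on_hand[A=18 B=59 C=50 D=53 E=23] avail[A=1 B=52 C=50 D=44 E=23] open={R2,R3,R7,R8}
Step 13: reserve R9 E 4 -> on_hand[A=18 B=59 C=50 D=53 E=23] avail[A=1 B=52 C=50 D=44 E=19] open={R2,R3,R7,R8,R9}
Step 14: commit R7 -> on_hand[A=9 B=59 C=50 D=53 E=23] avail[A=1 B=52 C=50 D=44 E=19] open={R2,R3,R8,R9}
Step 15: cancel R8 -> on_hand[A=9 B=59 C=50 D=53 E=23] avail[A=1 B=52 C=50 D=53 E=19] open={R2,R3,R9}
Step 16: cancel R3 -> on_hand[A=9 B=59 C=50 D=53 E=23] avail[A=1 B=59 C=50 D=53 E=19] open={R2,R9}
Step 17: cancel R9 -> on_hand[A=9 B=59 C=50 D=53 E=23] avail[A=1 B=59 C=50 D=53 E=23] open={R2}
Step 18: commit R2 -> on_hand[A=1 B=59 C=50 D=53 E=23] avail[A=1 B=59 C=50 D=53 E=23] open={}
Final available[E] = 23

Answer: 23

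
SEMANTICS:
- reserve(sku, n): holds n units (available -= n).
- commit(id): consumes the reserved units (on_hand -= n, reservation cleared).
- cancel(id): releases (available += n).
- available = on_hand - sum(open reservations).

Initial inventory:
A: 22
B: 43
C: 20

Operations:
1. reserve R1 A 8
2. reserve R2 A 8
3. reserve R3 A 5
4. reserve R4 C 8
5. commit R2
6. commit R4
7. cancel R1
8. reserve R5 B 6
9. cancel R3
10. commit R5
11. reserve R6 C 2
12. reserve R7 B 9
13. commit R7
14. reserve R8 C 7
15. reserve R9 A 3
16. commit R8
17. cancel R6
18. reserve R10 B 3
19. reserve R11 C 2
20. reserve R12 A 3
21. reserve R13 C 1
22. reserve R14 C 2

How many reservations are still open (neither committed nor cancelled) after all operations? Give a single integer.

Step 1: reserve R1 A 8 -> on_hand[A=22 B=43 C=20] avail[A=14 B=43 C=20] open={R1}
Step 2: reserve R2 A 8 -> on_hand[A=22 B=43 C=20] avail[A=6 B=43 C=20] open={R1,R2}
Step 3: reserve R3 A 5 -> on_hand[A=22 B=43 C=20] avail[A=1 B=43 C=20] open={R1,R2,R3}
Step 4: reserve R4 C 8 -> on_hand[A=22 B=43 C=20] avail[A=1 B=43 C=12] open={R1,R2,R3,R4}
Step 5: commit R2 -> on_hand[A=14 B=43 C=20] avail[A=1 B=43 C=12] open={R1,R3,R4}
Step 6: commit R4 -> on_hand[A=14 B=43 C=12] avail[A=1 B=43 C=12] open={R1,R3}
Step 7: cancel R1 -> on_hand[A=14 B=43 C=12] avail[A=9 B=43 C=12] open={R3}
Step 8: reserve R5 B 6 -> on_hand[A=14 B=43 C=12] avail[A=9 B=37 C=12] open={R3,R5}
Step 9: cancel R3 -> on_hand[A=14 B=43 C=12] avail[A=14 B=37 C=12] open={R5}
Step 10: commit R5 -> on_hand[A=14 B=37 C=12] avail[A=14 B=37 C=12] open={}
Step 11: reserve R6 C 2 -> on_hand[A=14 B=37 C=12] avail[A=14 B=37 C=10] open={R6}
Step 12: reserve R7 B 9 -> on_hand[A=14 B=37 C=12] avail[A=14 B=28 C=10] open={R6,R7}
Step 13: commit R7 -> on_hand[A=14 B=28 C=12] avail[A=14 B=28 C=10] open={R6}
Step 14: reserve R8 C 7 -> on_hand[A=14 B=28 C=12] avail[A=14 B=28 C=3] open={R6,R8}
Step 15: reserve R9 A 3 -> on_hand[A=14 B=28 C=12] avail[A=11 B=28 C=3] open={R6,R8,R9}
Step 16: commit R8 -> on_hand[A=14 B=28 C=5] avail[A=11 B=28 C=3] open={R6,R9}
Step 17: cancel R6 -> on_hand[A=14 B=28 C=5] avail[A=11 B=28 C=5] open={R9}
Step 18: reserve R10 B 3 -> on_hand[A=14 B=28 C=5] avail[A=11 B=25 C=5] open={R10,R9}
Step 19: reserve R11 C 2 -> on_hand[A=14 B=28 C=5] avail[A=11 B=25 C=3] open={R10,R11,R9}
Step 20: reserve R12 A 3 -> on_hand[A=14 B=28 C=5] avail[A=8 B=25 C=3] open={R10,R11,R12,R9}
Step 21: reserve R13 C 1 -> on_hand[A=14 B=28 C=5] avail[A=8 B=25 C=2] open={R10,R11,R12,R13,R9}
Step 22: reserve R14 C 2 -> on_hand[A=14 B=28 C=5] avail[A=8 B=25 C=0] open={R10,R11,R12,R13,R14,R9}
Open reservations: ['R10', 'R11', 'R12', 'R13', 'R14', 'R9'] -> 6

Answer: 6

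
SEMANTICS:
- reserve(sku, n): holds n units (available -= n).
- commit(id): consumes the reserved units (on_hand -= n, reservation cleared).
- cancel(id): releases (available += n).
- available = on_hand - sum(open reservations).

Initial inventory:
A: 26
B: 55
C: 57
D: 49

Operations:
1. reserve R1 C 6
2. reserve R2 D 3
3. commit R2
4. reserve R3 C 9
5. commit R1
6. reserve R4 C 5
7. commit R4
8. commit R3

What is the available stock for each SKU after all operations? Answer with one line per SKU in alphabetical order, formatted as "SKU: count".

Answer: A: 26
B: 55
C: 37
D: 46

Derivation:
Step 1: reserve R1 C 6 -> on_hand[A=26 B=55 C=57 D=49] avail[A=26 B=55 C=51 D=49] open={R1}
Step 2: reserve R2 D 3 -> on_hand[A=26 B=55 C=57 D=49] avail[A=26 B=55 C=51 D=46] open={R1,R2}
Step 3: commit R2 -> on_hand[A=26 B=55 C=57 D=46] avail[A=26 B=55 C=51 D=46] open={R1}
Step 4: reserve R3 C 9 -> on_hand[A=26 B=55 C=57 D=46] avail[A=26 B=55 C=42 D=46] open={R1,R3}
Step 5: commit R1 -> on_hand[A=26 B=55 C=51 D=46] avail[A=26 B=55 C=42 D=46] open={R3}
Step 6: reserve R4 C 5 -> on_hand[A=26 B=55 C=51 D=46] avail[A=26 B=55 C=37 D=46] open={R3,R4}
Step 7: commit R4 -> on_hand[A=26 B=55 C=46 D=46] avail[A=26 B=55 C=37 D=46] open={R3}
Step 8: commit R3 -> on_hand[A=26 B=55 C=37 D=46] avail[A=26 B=55 C=37 D=46] open={}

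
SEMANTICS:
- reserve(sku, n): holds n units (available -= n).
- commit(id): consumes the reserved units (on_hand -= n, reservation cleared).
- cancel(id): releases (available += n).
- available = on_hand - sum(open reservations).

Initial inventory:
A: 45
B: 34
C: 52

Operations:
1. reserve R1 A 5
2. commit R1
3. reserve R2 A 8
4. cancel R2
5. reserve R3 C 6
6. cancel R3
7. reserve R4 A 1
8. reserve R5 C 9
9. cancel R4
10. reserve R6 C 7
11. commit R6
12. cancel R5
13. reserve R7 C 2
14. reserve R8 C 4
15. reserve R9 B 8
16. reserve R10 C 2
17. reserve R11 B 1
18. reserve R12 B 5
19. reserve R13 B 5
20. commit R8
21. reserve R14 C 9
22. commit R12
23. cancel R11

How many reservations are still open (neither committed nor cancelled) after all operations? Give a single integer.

Step 1: reserve R1 A 5 -> on_hand[A=45 B=34 C=52] avail[A=40 B=34 C=52] open={R1}
Step 2: commit R1 -> on_hand[A=40 B=34 C=52] avail[A=40 B=34 C=52] open={}
Step 3: reserve R2 A 8 -> on_hand[A=40 B=34 C=52] avail[A=32 B=34 C=52] open={R2}
Step 4: cancel R2 -> on_hand[A=40 B=34 C=52] avail[A=40 B=34 C=52] open={}
Step 5: reserve R3 C 6 -> on_hand[A=40 B=34 C=52] avail[A=40 B=34 C=46] open={R3}
Step 6: cancel R3 -> on_hand[A=40 B=34 C=52] avail[A=40 B=34 C=52] open={}
Step 7: reserve R4 A 1 -> on_hand[A=40 B=34 C=52] avail[A=39 B=34 C=52] open={R4}
Step 8: reserve R5 C 9 -> on_hand[A=40 B=34 C=52] avail[A=39 B=34 C=43] open={R4,R5}
Step 9: cancel R4 -> on_hand[A=40 B=34 C=52] avail[A=40 B=34 C=43] open={R5}
Step 10: reserve R6 C 7 -> on_hand[A=40 B=34 C=52] avail[A=40 B=34 C=36] open={R5,R6}
Step 11: commit R6 -> on_hand[A=40 B=34 C=45] avail[A=40 B=34 C=36] open={R5}
Step 12: cancel R5 -> on_hand[A=40 B=34 C=45] avail[A=40 B=34 C=45] open={}
Step 13: reserve R7 C 2 -> on_hand[A=40 B=34 C=45] avail[A=40 B=34 C=43] open={R7}
Step 14: reserve R8 C 4 -> on_hand[A=40 B=34 C=45] avail[A=40 B=34 C=39] open={R7,R8}
Step 15: reserve R9 B 8 -> on_hand[A=40 B=34 C=45] avail[A=40 B=26 C=39] open={R7,R8,R9}
Step 16: reserve R10 C 2 -> on_hand[A=40 B=34 C=45] avail[A=40 B=26 C=37] open={R10,R7,R8,R9}
Step 17: reserve R11 B 1 -> on_hand[A=40 B=34 C=45] avail[A=40 B=25 C=37] open={R10,R11,R7,R8,R9}
Step 18: reserve R12 B 5 -> on_hand[A=40 B=34 C=45] avail[A=40 B=20 C=37] open={R10,R11,R12,R7,R8,R9}
Step 19: reserve R13 B 5 -> on_hand[A=40 B=34 C=45] avail[A=40 B=15 C=37] open={R10,R11,R12,R13,R7,R8,R9}
Step 20: commit R8 -> on_hand[A=40 B=34 C=41] avail[A=40 B=15 C=37] open={R10,R11,R12,R13,R7,R9}
Step 21: reserve R14 C 9 -> on_hand[A=40 B=34 C=41] avail[A=40 B=15 C=28] open={R10,R11,R12,R13,R14,R7,R9}
Step 22: commit R12 -> on_hand[A=40 B=29 C=41] avail[A=40 B=15 C=28] open={R10,R11,R13,R14,R7,R9}
Step 23: cancel R11 -> on_hand[A=40 B=29 C=41] avail[A=40 B=16 C=28] open={R10,R13,R14,R7,R9}
Open reservations: ['R10', 'R13', 'R14', 'R7', 'R9'] -> 5

Answer: 5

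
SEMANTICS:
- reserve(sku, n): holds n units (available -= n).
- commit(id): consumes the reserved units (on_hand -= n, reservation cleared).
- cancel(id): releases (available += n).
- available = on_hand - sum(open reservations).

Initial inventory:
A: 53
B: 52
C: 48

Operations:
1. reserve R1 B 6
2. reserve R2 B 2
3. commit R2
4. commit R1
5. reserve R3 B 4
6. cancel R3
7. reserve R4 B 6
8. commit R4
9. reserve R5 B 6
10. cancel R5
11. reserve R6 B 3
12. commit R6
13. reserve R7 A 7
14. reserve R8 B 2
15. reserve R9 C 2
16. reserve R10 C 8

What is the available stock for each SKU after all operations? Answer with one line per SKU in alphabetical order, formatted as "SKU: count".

Answer: A: 46
B: 33
C: 38

Derivation:
Step 1: reserve R1 B 6 -> on_hand[A=53 B=52 C=48] avail[A=53 B=46 C=48] open={R1}
Step 2: reserve R2 B 2 -> on_hand[A=53 B=52 C=48] avail[A=53 B=44 C=48] open={R1,R2}
Step 3: commit R2 -> on_hand[A=53 B=50 C=48] avail[A=53 B=44 C=48] open={R1}
Step 4: commit R1 -> on_hand[A=53 B=44 C=48] avail[A=53 B=44 C=48] open={}
Step 5: reserve R3 B 4 -> on_hand[A=53 B=44 C=48] avail[A=53 B=40 C=48] open={R3}
Step 6: cancel R3 -> on_hand[A=53 B=44 C=48] avail[A=53 B=44 C=48] open={}
Step 7: reserve R4 B 6 -> on_hand[A=53 B=44 C=48] avail[A=53 B=38 C=48] open={R4}
Step 8: commit R4 -> on_hand[A=53 B=38 C=48] avail[A=53 B=38 C=48] open={}
Step 9: reserve R5 B 6 -> on_hand[A=53 B=38 C=48] avail[A=53 B=32 C=48] open={R5}
Step 10: cancel R5 -> on_hand[A=53 B=38 C=48] avail[A=53 B=38 C=48] open={}
Step 11: reserve R6 B 3 -> on_hand[A=53 B=38 C=48] avail[A=53 B=35 C=48] open={R6}
Step 12: commit R6 -> on_hand[A=53 B=35 C=48] avail[A=53 B=35 C=48] open={}
Step 13: reserve R7 A 7 -> on_hand[A=53 B=35 C=48] avail[A=46 B=35 C=48] open={R7}
Step 14: reserve R8 B 2 -> on_hand[A=53 B=35 C=48] avail[A=46 B=33 C=48] open={R7,R8}
Step 15: reserve R9 C 2 -> on_hand[A=53 B=35 C=48] avail[A=46 B=33 C=46] open={R7,R8,R9}
Step 16: reserve R10 C 8 -> on_hand[A=53 B=35 C=48] avail[A=46 B=33 C=38] open={R10,R7,R8,R9}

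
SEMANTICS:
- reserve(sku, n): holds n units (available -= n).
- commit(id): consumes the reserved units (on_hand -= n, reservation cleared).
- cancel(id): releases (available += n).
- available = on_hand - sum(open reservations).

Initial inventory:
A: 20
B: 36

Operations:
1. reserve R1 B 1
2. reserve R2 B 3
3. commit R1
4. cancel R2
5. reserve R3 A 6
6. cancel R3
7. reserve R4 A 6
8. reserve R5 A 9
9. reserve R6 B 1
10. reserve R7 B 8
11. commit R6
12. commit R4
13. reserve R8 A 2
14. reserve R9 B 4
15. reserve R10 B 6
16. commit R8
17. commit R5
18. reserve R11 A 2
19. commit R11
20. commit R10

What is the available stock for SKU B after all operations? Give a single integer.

Answer: 16

Derivation:
Step 1: reserve R1 B 1 -> on_hand[A=20 B=36] avail[A=20 B=35] open={R1}
Step 2: reserve R2 B 3 -> on_hand[A=20 B=36] avail[A=20 B=32] open={R1,R2}
Step 3: commit R1 -> on_hand[A=20 B=35] avail[A=20 B=32] open={R2}
Step 4: cancel R2 -> on_hand[A=20 B=35] avail[A=20 B=35] open={}
Step 5: reserve R3 A 6 -> on_hand[A=20 B=35] avail[A=14 B=35] open={R3}
Step 6: cancel R3 -> on_hand[A=20 B=35] avail[A=20 B=35] open={}
Step 7: reserve R4 A 6 -> on_hand[A=20 B=35] avail[A=14 B=35] open={R4}
Step 8: reserve R5 A 9 -> on_hand[A=20 B=35] avail[A=5 B=35] open={R4,R5}
Step 9: reserve R6 B 1 -> on_hand[A=20 B=35] avail[A=5 B=34] open={R4,R5,R6}
Step 10: reserve R7 B 8 -> on_hand[A=20 B=35] avail[A=5 B=26] open={R4,R5,R6,R7}
Step 11: commit R6 -> on_hand[A=20 B=34] avail[A=5 B=26] open={R4,R5,R7}
Step 12: commit R4 -> on_hand[A=14 B=34] avail[A=5 B=26] open={R5,R7}
Step 13: reserve R8 A 2 -> on_hand[A=14 B=34] avail[A=3 B=26] open={R5,R7,R8}
Step 14: reserve R9 B 4 -> on_hand[A=14 B=34] avail[A=3 B=22] open={R5,R7,R8,R9}
Step 15: reserve R10 B 6 -> on_hand[A=14 B=34] avail[A=3 B=16] open={R10,R5,R7,R8,R9}
Step 16: commit R8 -> on_hand[A=12 B=34] avail[A=3 B=16] open={R10,R5,R7,R9}
Step 17: commit R5 -> on_hand[A=3 B=34] avail[A=3 B=16] open={R10,R7,R9}
Step 18: reserve R11 A 2 -> on_hand[A=3 B=34] avail[A=1 B=16] open={R10,R11,R7,R9}
Step 19: commit R11 -> on_hand[A=1 B=34] avail[A=1 B=16] open={R10,R7,R9}
Step 20: commit R10 -> on_hand[A=1 B=28] avail[A=1 B=16] open={R7,R9}
Final available[B] = 16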